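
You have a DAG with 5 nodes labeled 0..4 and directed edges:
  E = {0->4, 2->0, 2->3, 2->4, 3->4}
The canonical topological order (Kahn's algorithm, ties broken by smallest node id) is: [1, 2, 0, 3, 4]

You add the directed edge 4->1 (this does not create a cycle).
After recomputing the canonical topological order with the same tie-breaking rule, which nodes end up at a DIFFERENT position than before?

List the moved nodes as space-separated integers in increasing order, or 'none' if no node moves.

Old toposort: [1, 2, 0, 3, 4]
Added edge 4->1
Recompute Kahn (smallest-id tiebreak):
  initial in-degrees: [1, 1, 0, 1, 3]
  ready (indeg=0): [2]
  pop 2: indeg[0]->0; indeg[3]->0; indeg[4]->2 | ready=[0, 3] | order so far=[2]
  pop 0: indeg[4]->1 | ready=[3] | order so far=[2, 0]
  pop 3: indeg[4]->0 | ready=[4] | order so far=[2, 0, 3]
  pop 4: indeg[1]->0 | ready=[1] | order so far=[2, 0, 3, 4]
  pop 1: no out-edges | ready=[] | order so far=[2, 0, 3, 4, 1]
New canonical toposort: [2, 0, 3, 4, 1]
Compare positions:
  Node 0: index 2 -> 1 (moved)
  Node 1: index 0 -> 4 (moved)
  Node 2: index 1 -> 0 (moved)
  Node 3: index 3 -> 2 (moved)
  Node 4: index 4 -> 3 (moved)
Nodes that changed position: 0 1 2 3 4

Answer: 0 1 2 3 4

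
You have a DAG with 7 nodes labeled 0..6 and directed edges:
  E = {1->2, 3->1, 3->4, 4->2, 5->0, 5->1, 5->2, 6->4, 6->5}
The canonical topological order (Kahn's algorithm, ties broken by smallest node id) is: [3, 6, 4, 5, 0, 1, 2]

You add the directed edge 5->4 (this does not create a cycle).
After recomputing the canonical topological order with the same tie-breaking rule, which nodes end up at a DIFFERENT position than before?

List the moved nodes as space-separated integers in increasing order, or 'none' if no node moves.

Old toposort: [3, 6, 4, 5, 0, 1, 2]
Added edge 5->4
Recompute Kahn (smallest-id tiebreak):
  initial in-degrees: [1, 2, 3, 0, 3, 1, 0]
  ready (indeg=0): [3, 6]
  pop 3: indeg[1]->1; indeg[4]->2 | ready=[6] | order so far=[3]
  pop 6: indeg[4]->1; indeg[5]->0 | ready=[5] | order so far=[3, 6]
  pop 5: indeg[0]->0; indeg[1]->0; indeg[2]->2; indeg[4]->0 | ready=[0, 1, 4] | order so far=[3, 6, 5]
  pop 0: no out-edges | ready=[1, 4] | order so far=[3, 6, 5, 0]
  pop 1: indeg[2]->1 | ready=[4] | order so far=[3, 6, 5, 0, 1]
  pop 4: indeg[2]->0 | ready=[2] | order so far=[3, 6, 5, 0, 1, 4]
  pop 2: no out-edges | ready=[] | order so far=[3, 6, 5, 0, 1, 4, 2]
New canonical toposort: [3, 6, 5, 0, 1, 4, 2]
Compare positions:
  Node 0: index 4 -> 3 (moved)
  Node 1: index 5 -> 4 (moved)
  Node 2: index 6 -> 6 (same)
  Node 3: index 0 -> 0 (same)
  Node 4: index 2 -> 5 (moved)
  Node 5: index 3 -> 2 (moved)
  Node 6: index 1 -> 1 (same)
Nodes that changed position: 0 1 4 5

Answer: 0 1 4 5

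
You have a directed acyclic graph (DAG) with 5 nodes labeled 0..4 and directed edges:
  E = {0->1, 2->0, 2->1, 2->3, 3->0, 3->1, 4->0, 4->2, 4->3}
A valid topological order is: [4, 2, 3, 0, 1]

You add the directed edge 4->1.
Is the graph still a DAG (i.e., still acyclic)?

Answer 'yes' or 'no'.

Given toposort: [4, 2, 3, 0, 1]
Position of 4: index 0; position of 1: index 4
New edge 4->1: forward
Forward edge: respects the existing order. Still a DAG, same toposort still valid.
Still a DAG? yes

Answer: yes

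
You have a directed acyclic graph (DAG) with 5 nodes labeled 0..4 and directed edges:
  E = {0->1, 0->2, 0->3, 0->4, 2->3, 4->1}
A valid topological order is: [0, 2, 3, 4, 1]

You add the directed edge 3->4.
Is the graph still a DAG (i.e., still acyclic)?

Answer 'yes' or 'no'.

Answer: yes

Derivation:
Given toposort: [0, 2, 3, 4, 1]
Position of 3: index 2; position of 4: index 3
New edge 3->4: forward
Forward edge: respects the existing order. Still a DAG, same toposort still valid.
Still a DAG? yes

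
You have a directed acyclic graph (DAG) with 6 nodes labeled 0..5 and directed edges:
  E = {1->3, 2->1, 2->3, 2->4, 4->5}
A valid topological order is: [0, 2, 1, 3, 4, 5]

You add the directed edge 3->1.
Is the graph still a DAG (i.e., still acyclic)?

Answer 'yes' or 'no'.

Answer: no

Derivation:
Given toposort: [0, 2, 1, 3, 4, 5]
Position of 3: index 3; position of 1: index 2
New edge 3->1: backward (u after v in old order)
Backward edge: old toposort is now invalid. Check if this creates a cycle.
Does 1 already reach 3? Reachable from 1: [1, 3]. YES -> cycle!
Still a DAG? no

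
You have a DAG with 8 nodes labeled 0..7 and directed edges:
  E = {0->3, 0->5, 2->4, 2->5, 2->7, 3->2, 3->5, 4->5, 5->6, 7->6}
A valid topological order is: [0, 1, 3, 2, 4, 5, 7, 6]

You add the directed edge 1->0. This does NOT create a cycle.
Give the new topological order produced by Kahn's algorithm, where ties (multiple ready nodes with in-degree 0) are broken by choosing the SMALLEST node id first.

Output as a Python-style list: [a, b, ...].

Answer: [1, 0, 3, 2, 4, 5, 7, 6]

Derivation:
Old toposort: [0, 1, 3, 2, 4, 5, 7, 6]
Added edge: 1->0
Position of 1 (1) > position of 0 (0). Must reorder: 1 must now come before 0.
Run Kahn's algorithm (break ties by smallest node id):
  initial in-degrees: [1, 0, 1, 1, 1, 4, 2, 1]
  ready (indeg=0): [1]
  pop 1: indeg[0]->0 | ready=[0] | order so far=[1]
  pop 0: indeg[3]->0; indeg[5]->3 | ready=[3] | order so far=[1, 0]
  pop 3: indeg[2]->0; indeg[5]->2 | ready=[2] | order so far=[1, 0, 3]
  pop 2: indeg[4]->0; indeg[5]->1; indeg[7]->0 | ready=[4, 7] | order so far=[1, 0, 3, 2]
  pop 4: indeg[5]->0 | ready=[5, 7] | order so far=[1, 0, 3, 2, 4]
  pop 5: indeg[6]->1 | ready=[7] | order so far=[1, 0, 3, 2, 4, 5]
  pop 7: indeg[6]->0 | ready=[6] | order so far=[1, 0, 3, 2, 4, 5, 7]
  pop 6: no out-edges | ready=[] | order so far=[1, 0, 3, 2, 4, 5, 7, 6]
  Result: [1, 0, 3, 2, 4, 5, 7, 6]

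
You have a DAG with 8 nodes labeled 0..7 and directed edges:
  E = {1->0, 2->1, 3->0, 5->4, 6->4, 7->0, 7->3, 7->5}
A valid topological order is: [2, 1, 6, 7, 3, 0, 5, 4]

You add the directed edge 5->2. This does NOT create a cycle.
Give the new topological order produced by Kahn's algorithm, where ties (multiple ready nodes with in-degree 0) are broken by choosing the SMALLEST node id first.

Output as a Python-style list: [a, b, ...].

Answer: [6, 7, 3, 5, 2, 1, 0, 4]

Derivation:
Old toposort: [2, 1, 6, 7, 3, 0, 5, 4]
Added edge: 5->2
Position of 5 (6) > position of 2 (0). Must reorder: 5 must now come before 2.
Run Kahn's algorithm (break ties by smallest node id):
  initial in-degrees: [3, 1, 1, 1, 2, 1, 0, 0]
  ready (indeg=0): [6, 7]
  pop 6: indeg[4]->1 | ready=[7] | order so far=[6]
  pop 7: indeg[0]->2; indeg[3]->0; indeg[5]->0 | ready=[3, 5] | order so far=[6, 7]
  pop 3: indeg[0]->1 | ready=[5] | order so far=[6, 7, 3]
  pop 5: indeg[2]->0; indeg[4]->0 | ready=[2, 4] | order so far=[6, 7, 3, 5]
  pop 2: indeg[1]->0 | ready=[1, 4] | order so far=[6, 7, 3, 5, 2]
  pop 1: indeg[0]->0 | ready=[0, 4] | order so far=[6, 7, 3, 5, 2, 1]
  pop 0: no out-edges | ready=[4] | order so far=[6, 7, 3, 5, 2, 1, 0]
  pop 4: no out-edges | ready=[] | order so far=[6, 7, 3, 5, 2, 1, 0, 4]
  Result: [6, 7, 3, 5, 2, 1, 0, 4]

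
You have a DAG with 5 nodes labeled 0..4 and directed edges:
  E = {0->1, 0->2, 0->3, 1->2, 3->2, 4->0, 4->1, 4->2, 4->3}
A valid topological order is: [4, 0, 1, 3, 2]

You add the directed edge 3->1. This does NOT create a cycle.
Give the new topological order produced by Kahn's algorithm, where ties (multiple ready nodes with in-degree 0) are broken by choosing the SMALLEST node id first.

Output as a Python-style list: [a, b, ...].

Answer: [4, 0, 3, 1, 2]

Derivation:
Old toposort: [4, 0, 1, 3, 2]
Added edge: 3->1
Position of 3 (3) > position of 1 (2). Must reorder: 3 must now come before 1.
Run Kahn's algorithm (break ties by smallest node id):
  initial in-degrees: [1, 3, 4, 2, 0]
  ready (indeg=0): [4]
  pop 4: indeg[0]->0; indeg[1]->2; indeg[2]->3; indeg[3]->1 | ready=[0] | order so far=[4]
  pop 0: indeg[1]->1; indeg[2]->2; indeg[3]->0 | ready=[3] | order so far=[4, 0]
  pop 3: indeg[1]->0; indeg[2]->1 | ready=[1] | order so far=[4, 0, 3]
  pop 1: indeg[2]->0 | ready=[2] | order so far=[4, 0, 3, 1]
  pop 2: no out-edges | ready=[] | order so far=[4, 0, 3, 1, 2]
  Result: [4, 0, 3, 1, 2]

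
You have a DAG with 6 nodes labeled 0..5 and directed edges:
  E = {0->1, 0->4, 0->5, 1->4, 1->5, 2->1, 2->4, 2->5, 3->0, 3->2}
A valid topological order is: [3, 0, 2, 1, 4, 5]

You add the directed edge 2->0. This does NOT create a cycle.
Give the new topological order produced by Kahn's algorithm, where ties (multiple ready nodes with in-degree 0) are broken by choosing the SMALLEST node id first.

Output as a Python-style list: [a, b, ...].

Answer: [3, 2, 0, 1, 4, 5]

Derivation:
Old toposort: [3, 0, 2, 1, 4, 5]
Added edge: 2->0
Position of 2 (2) > position of 0 (1). Must reorder: 2 must now come before 0.
Run Kahn's algorithm (break ties by smallest node id):
  initial in-degrees: [2, 2, 1, 0, 3, 3]
  ready (indeg=0): [3]
  pop 3: indeg[0]->1; indeg[2]->0 | ready=[2] | order so far=[3]
  pop 2: indeg[0]->0; indeg[1]->1; indeg[4]->2; indeg[5]->2 | ready=[0] | order so far=[3, 2]
  pop 0: indeg[1]->0; indeg[4]->1; indeg[5]->1 | ready=[1] | order so far=[3, 2, 0]
  pop 1: indeg[4]->0; indeg[5]->0 | ready=[4, 5] | order so far=[3, 2, 0, 1]
  pop 4: no out-edges | ready=[5] | order so far=[3, 2, 0, 1, 4]
  pop 5: no out-edges | ready=[] | order so far=[3, 2, 0, 1, 4, 5]
  Result: [3, 2, 0, 1, 4, 5]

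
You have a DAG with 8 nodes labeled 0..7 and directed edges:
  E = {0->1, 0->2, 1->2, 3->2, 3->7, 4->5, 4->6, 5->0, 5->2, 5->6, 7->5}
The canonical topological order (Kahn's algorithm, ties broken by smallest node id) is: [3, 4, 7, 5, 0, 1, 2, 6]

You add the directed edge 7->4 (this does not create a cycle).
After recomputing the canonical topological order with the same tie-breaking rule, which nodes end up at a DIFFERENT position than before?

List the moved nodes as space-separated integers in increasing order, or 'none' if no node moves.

Answer: 4 7

Derivation:
Old toposort: [3, 4, 7, 5, 0, 1, 2, 6]
Added edge 7->4
Recompute Kahn (smallest-id tiebreak):
  initial in-degrees: [1, 1, 4, 0, 1, 2, 2, 1]
  ready (indeg=0): [3]
  pop 3: indeg[2]->3; indeg[7]->0 | ready=[7] | order so far=[3]
  pop 7: indeg[4]->0; indeg[5]->1 | ready=[4] | order so far=[3, 7]
  pop 4: indeg[5]->0; indeg[6]->1 | ready=[5] | order so far=[3, 7, 4]
  pop 5: indeg[0]->0; indeg[2]->2; indeg[6]->0 | ready=[0, 6] | order so far=[3, 7, 4, 5]
  pop 0: indeg[1]->0; indeg[2]->1 | ready=[1, 6] | order so far=[3, 7, 4, 5, 0]
  pop 1: indeg[2]->0 | ready=[2, 6] | order so far=[3, 7, 4, 5, 0, 1]
  pop 2: no out-edges | ready=[6] | order so far=[3, 7, 4, 5, 0, 1, 2]
  pop 6: no out-edges | ready=[] | order so far=[3, 7, 4, 5, 0, 1, 2, 6]
New canonical toposort: [3, 7, 4, 5, 0, 1, 2, 6]
Compare positions:
  Node 0: index 4 -> 4 (same)
  Node 1: index 5 -> 5 (same)
  Node 2: index 6 -> 6 (same)
  Node 3: index 0 -> 0 (same)
  Node 4: index 1 -> 2 (moved)
  Node 5: index 3 -> 3 (same)
  Node 6: index 7 -> 7 (same)
  Node 7: index 2 -> 1 (moved)
Nodes that changed position: 4 7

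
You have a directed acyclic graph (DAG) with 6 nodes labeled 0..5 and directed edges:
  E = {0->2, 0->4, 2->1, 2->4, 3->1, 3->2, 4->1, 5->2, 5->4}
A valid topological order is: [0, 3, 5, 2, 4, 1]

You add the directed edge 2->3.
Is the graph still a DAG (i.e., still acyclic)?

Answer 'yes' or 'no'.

Answer: no

Derivation:
Given toposort: [0, 3, 5, 2, 4, 1]
Position of 2: index 3; position of 3: index 1
New edge 2->3: backward (u after v in old order)
Backward edge: old toposort is now invalid. Check if this creates a cycle.
Does 3 already reach 2? Reachable from 3: [1, 2, 3, 4]. YES -> cycle!
Still a DAG? no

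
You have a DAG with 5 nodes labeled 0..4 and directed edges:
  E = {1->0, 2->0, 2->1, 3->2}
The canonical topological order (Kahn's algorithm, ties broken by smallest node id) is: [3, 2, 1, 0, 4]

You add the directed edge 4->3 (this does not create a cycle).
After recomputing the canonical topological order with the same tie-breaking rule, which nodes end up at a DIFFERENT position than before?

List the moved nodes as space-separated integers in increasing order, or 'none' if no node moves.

Old toposort: [3, 2, 1, 0, 4]
Added edge 4->3
Recompute Kahn (smallest-id tiebreak):
  initial in-degrees: [2, 1, 1, 1, 0]
  ready (indeg=0): [4]
  pop 4: indeg[3]->0 | ready=[3] | order so far=[4]
  pop 3: indeg[2]->0 | ready=[2] | order so far=[4, 3]
  pop 2: indeg[0]->1; indeg[1]->0 | ready=[1] | order so far=[4, 3, 2]
  pop 1: indeg[0]->0 | ready=[0] | order so far=[4, 3, 2, 1]
  pop 0: no out-edges | ready=[] | order so far=[4, 3, 2, 1, 0]
New canonical toposort: [4, 3, 2, 1, 0]
Compare positions:
  Node 0: index 3 -> 4 (moved)
  Node 1: index 2 -> 3 (moved)
  Node 2: index 1 -> 2 (moved)
  Node 3: index 0 -> 1 (moved)
  Node 4: index 4 -> 0 (moved)
Nodes that changed position: 0 1 2 3 4

Answer: 0 1 2 3 4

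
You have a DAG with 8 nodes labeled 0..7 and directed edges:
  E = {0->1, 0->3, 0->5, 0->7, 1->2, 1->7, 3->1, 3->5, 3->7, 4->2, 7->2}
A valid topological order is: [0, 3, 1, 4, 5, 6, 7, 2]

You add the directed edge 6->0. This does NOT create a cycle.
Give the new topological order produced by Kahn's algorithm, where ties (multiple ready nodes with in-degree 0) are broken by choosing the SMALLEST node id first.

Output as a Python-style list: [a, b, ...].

Answer: [4, 6, 0, 3, 1, 5, 7, 2]

Derivation:
Old toposort: [0, 3, 1, 4, 5, 6, 7, 2]
Added edge: 6->0
Position of 6 (5) > position of 0 (0). Must reorder: 6 must now come before 0.
Run Kahn's algorithm (break ties by smallest node id):
  initial in-degrees: [1, 2, 3, 1, 0, 2, 0, 3]
  ready (indeg=0): [4, 6]
  pop 4: indeg[2]->2 | ready=[6] | order so far=[4]
  pop 6: indeg[0]->0 | ready=[0] | order so far=[4, 6]
  pop 0: indeg[1]->1; indeg[3]->0; indeg[5]->1; indeg[7]->2 | ready=[3] | order so far=[4, 6, 0]
  pop 3: indeg[1]->0; indeg[5]->0; indeg[7]->1 | ready=[1, 5] | order so far=[4, 6, 0, 3]
  pop 1: indeg[2]->1; indeg[7]->0 | ready=[5, 7] | order so far=[4, 6, 0, 3, 1]
  pop 5: no out-edges | ready=[7] | order so far=[4, 6, 0, 3, 1, 5]
  pop 7: indeg[2]->0 | ready=[2] | order so far=[4, 6, 0, 3, 1, 5, 7]
  pop 2: no out-edges | ready=[] | order so far=[4, 6, 0, 3, 1, 5, 7, 2]
  Result: [4, 6, 0, 3, 1, 5, 7, 2]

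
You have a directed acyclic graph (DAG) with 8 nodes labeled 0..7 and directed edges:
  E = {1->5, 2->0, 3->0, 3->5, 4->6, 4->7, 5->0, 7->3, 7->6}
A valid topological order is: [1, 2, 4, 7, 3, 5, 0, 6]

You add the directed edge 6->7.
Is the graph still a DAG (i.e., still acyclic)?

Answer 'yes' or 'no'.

Given toposort: [1, 2, 4, 7, 3, 5, 0, 6]
Position of 6: index 7; position of 7: index 3
New edge 6->7: backward (u after v in old order)
Backward edge: old toposort is now invalid. Check if this creates a cycle.
Does 7 already reach 6? Reachable from 7: [0, 3, 5, 6, 7]. YES -> cycle!
Still a DAG? no

Answer: no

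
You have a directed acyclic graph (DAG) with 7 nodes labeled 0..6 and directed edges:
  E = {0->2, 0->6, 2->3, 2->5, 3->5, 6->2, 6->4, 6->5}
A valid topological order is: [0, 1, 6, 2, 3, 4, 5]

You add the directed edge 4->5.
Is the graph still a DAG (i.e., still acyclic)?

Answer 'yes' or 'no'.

Given toposort: [0, 1, 6, 2, 3, 4, 5]
Position of 4: index 5; position of 5: index 6
New edge 4->5: forward
Forward edge: respects the existing order. Still a DAG, same toposort still valid.
Still a DAG? yes

Answer: yes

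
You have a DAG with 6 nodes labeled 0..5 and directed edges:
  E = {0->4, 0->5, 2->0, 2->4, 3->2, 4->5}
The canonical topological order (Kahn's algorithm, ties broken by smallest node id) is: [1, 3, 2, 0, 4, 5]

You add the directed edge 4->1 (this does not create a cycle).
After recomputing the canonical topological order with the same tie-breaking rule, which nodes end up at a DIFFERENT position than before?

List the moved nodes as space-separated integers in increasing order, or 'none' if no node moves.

Answer: 0 1 2 3 4

Derivation:
Old toposort: [1, 3, 2, 0, 4, 5]
Added edge 4->1
Recompute Kahn (smallest-id tiebreak):
  initial in-degrees: [1, 1, 1, 0, 2, 2]
  ready (indeg=0): [3]
  pop 3: indeg[2]->0 | ready=[2] | order so far=[3]
  pop 2: indeg[0]->0; indeg[4]->1 | ready=[0] | order so far=[3, 2]
  pop 0: indeg[4]->0; indeg[5]->1 | ready=[4] | order so far=[3, 2, 0]
  pop 4: indeg[1]->0; indeg[5]->0 | ready=[1, 5] | order so far=[3, 2, 0, 4]
  pop 1: no out-edges | ready=[5] | order so far=[3, 2, 0, 4, 1]
  pop 5: no out-edges | ready=[] | order so far=[3, 2, 0, 4, 1, 5]
New canonical toposort: [3, 2, 0, 4, 1, 5]
Compare positions:
  Node 0: index 3 -> 2 (moved)
  Node 1: index 0 -> 4 (moved)
  Node 2: index 2 -> 1 (moved)
  Node 3: index 1 -> 0 (moved)
  Node 4: index 4 -> 3 (moved)
  Node 5: index 5 -> 5 (same)
Nodes that changed position: 0 1 2 3 4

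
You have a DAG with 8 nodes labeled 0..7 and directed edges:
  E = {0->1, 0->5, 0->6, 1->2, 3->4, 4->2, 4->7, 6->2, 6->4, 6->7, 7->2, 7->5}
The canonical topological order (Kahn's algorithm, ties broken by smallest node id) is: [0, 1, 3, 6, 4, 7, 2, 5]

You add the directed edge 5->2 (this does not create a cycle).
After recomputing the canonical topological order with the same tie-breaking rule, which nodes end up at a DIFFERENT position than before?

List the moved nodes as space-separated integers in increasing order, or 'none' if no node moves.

Answer: 2 5

Derivation:
Old toposort: [0, 1, 3, 6, 4, 7, 2, 5]
Added edge 5->2
Recompute Kahn (smallest-id tiebreak):
  initial in-degrees: [0, 1, 5, 0, 2, 2, 1, 2]
  ready (indeg=0): [0, 3]
  pop 0: indeg[1]->0; indeg[5]->1; indeg[6]->0 | ready=[1, 3, 6] | order so far=[0]
  pop 1: indeg[2]->4 | ready=[3, 6] | order so far=[0, 1]
  pop 3: indeg[4]->1 | ready=[6] | order so far=[0, 1, 3]
  pop 6: indeg[2]->3; indeg[4]->0; indeg[7]->1 | ready=[4] | order so far=[0, 1, 3, 6]
  pop 4: indeg[2]->2; indeg[7]->0 | ready=[7] | order so far=[0, 1, 3, 6, 4]
  pop 7: indeg[2]->1; indeg[5]->0 | ready=[5] | order so far=[0, 1, 3, 6, 4, 7]
  pop 5: indeg[2]->0 | ready=[2] | order so far=[0, 1, 3, 6, 4, 7, 5]
  pop 2: no out-edges | ready=[] | order so far=[0, 1, 3, 6, 4, 7, 5, 2]
New canonical toposort: [0, 1, 3, 6, 4, 7, 5, 2]
Compare positions:
  Node 0: index 0 -> 0 (same)
  Node 1: index 1 -> 1 (same)
  Node 2: index 6 -> 7 (moved)
  Node 3: index 2 -> 2 (same)
  Node 4: index 4 -> 4 (same)
  Node 5: index 7 -> 6 (moved)
  Node 6: index 3 -> 3 (same)
  Node 7: index 5 -> 5 (same)
Nodes that changed position: 2 5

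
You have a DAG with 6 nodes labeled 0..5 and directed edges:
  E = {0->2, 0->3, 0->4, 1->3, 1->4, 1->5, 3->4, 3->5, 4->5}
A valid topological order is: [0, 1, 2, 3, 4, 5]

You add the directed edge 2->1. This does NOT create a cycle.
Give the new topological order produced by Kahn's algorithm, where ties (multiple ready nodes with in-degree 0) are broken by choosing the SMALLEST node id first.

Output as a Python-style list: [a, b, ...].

Old toposort: [0, 1, 2, 3, 4, 5]
Added edge: 2->1
Position of 2 (2) > position of 1 (1). Must reorder: 2 must now come before 1.
Run Kahn's algorithm (break ties by smallest node id):
  initial in-degrees: [0, 1, 1, 2, 3, 3]
  ready (indeg=0): [0]
  pop 0: indeg[2]->0; indeg[3]->1; indeg[4]->2 | ready=[2] | order so far=[0]
  pop 2: indeg[1]->0 | ready=[1] | order so far=[0, 2]
  pop 1: indeg[3]->0; indeg[4]->1; indeg[5]->2 | ready=[3] | order so far=[0, 2, 1]
  pop 3: indeg[4]->0; indeg[5]->1 | ready=[4] | order so far=[0, 2, 1, 3]
  pop 4: indeg[5]->0 | ready=[5] | order so far=[0, 2, 1, 3, 4]
  pop 5: no out-edges | ready=[] | order so far=[0, 2, 1, 3, 4, 5]
  Result: [0, 2, 1, 3, 4, 5]

Answer: [0, 2, 1, 3, 4, 5]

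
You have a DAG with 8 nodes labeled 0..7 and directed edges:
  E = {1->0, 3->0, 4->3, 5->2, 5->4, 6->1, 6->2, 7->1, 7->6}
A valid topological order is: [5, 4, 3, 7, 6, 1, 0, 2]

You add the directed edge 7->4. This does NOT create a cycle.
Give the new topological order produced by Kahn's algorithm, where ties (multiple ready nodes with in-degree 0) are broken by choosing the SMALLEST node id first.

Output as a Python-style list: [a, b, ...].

Answer: [5, 7, 4, 3, 6, 1, 0, 2]

Derivation:
Old toposort: [5, 4, 3, 7, 6, 1, 0, 2]
Added edge: 7->4
Position of 7 (3) > position of 4 (1). Must reorder: 7 must now come before 4.
Run Kahn's algorithm (break ties by smallest node id):
  initial in-degrees: [2, 2, 2, 1, 2, 0, 1, 0]
  ready (indeg=0): [5, 7]
  pop 5: indeg[2]->1; indeg[4]->1 | ready=[7] | order so far=[5]
  pop 7: indeg[1]->1; indeg[4]->0; indeg[6]->0 | ready=[4, 6] | order so far=[5, 7]
  pop 4: indeg[3]->0 | ready=[3, 6] | order so far=[5, 7, 4]
  pop 3: indeg[0]->1 | ready=[6] | order so far=[5, 7, 4, 3]
  pop 6: indeg[1]->0; indeg[2]->0 | ready=[1, 2] | order so far=[5, 7, 4, 3, 6]
  pop 1: indeg[0]->0 | ready=[0, 2] | order so far=[5, 7, 4, 3, 6, 1]
  pop 0: no out-edges | ready=[2] | order so far=[5, 7, 4, 3, 6, 1, 0]
  pop 2: no out-edges | ready=[] | order so far=[5, 7, 4, 3, 6, 1, 0, 2]
  Result: [5, 7, 4, 3, 6, 1, 0, 2]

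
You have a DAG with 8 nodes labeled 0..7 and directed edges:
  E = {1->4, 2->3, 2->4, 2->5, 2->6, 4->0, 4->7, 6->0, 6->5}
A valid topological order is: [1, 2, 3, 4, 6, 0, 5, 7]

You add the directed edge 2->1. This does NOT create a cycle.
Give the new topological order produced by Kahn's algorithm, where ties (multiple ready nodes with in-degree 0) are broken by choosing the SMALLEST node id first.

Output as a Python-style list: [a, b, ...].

Old toposort: [1, 2, 3, 4, 6, 0, 5, 7]
Added edge: 2->1
Position of 2 (1) > position of 1 (0). Must reorder: 2 must now come before 1.
Run Kahn's algorithm (break ties by smallest node id):
  initial in-degrees: [2, 1, 0, 1, 2, 2, 1, 1]
  ready (indeg=0): [2]
  pop 2: indeg[1]->0; indeg[3]->0; indeg[4]->1; indeg[5]->1; indeg[6]->0 | ready=[1, 3, 6] | order so far=[2]
  pop 1: indeg[4]->0 | ready=[3, 4, 6] | order so far=[2, 1]
  pop 3: no out-edges | ready=[4, 6] | order so far=[2, 1, 3]
  pop 4: indeg[0]->1; indeg[7]->0 | ready=[6, 7] | order so far=[2, 1, 3, 4]
  pop 6: indeg[0]->0; indeg[5]->0 | ready=[0, 5, 7] | order so far=[2, 1, 3, 4, 6]
  pop 0: no out-edges | ready=[5, 7] | order so far=[2, 1, 3, 4, 6, 0]
  pop 5: no out-edges | ready=[7] | order so far=[2, 1, 3, 4, 6, 0, 5]
  pop 7: no out-edges | ready=[] | order so far=[2, 1, 3, 4, 6, 0, 5, 7]
  Result: [2, 1, 3, 4, 6, 0, 5, 7]

Answer: [2, 1, 3, 4, 6, 0, 5, 7]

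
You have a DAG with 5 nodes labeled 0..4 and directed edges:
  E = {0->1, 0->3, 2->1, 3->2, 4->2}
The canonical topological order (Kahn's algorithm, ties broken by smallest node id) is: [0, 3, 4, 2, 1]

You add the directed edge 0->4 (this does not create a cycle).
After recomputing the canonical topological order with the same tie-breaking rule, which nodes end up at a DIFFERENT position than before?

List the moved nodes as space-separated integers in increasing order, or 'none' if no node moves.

Answer: none

Derivation:
Old toposort: [0, 3, 4, 2, 1]
Added edge 0->4
Recompute Kahn (smallest-id tiebreak):
  initial in-degrees: [0, 2, 2, 1, 1]
  ready (indeg=0): [0]
  pop 0: indeg[1]->1; indeg[3]->0; indeg[4]->0 | ready=[3, 4] | order so far=[0]
  pop 3: indeg[2]->1 | ready=[4] | order so far=[0, 3]
  pop 4: indeg[2]->0 | ready=[2] | order so far=[0, 3, 4]
  pop 2: indeg[1]->0 | ready=[1] | order so far=[0, 3, 4, 2]
  pop 1: no out-edges | ready=[] | order so far=[0, 3, 4, 2, 1]
New canonical toposort: [0, 3, 4, 2, 1]
Compare positions:
  Node 0: index 0 -> 0 (same)
  Node 1: index 4 -> 4 (same)
  Node 2: index 3 -> 3 (same)
  Node 3: index 1 -> 1 (same)
  Node 4: index 2 -> 2 (same)
Nodes that changed position: none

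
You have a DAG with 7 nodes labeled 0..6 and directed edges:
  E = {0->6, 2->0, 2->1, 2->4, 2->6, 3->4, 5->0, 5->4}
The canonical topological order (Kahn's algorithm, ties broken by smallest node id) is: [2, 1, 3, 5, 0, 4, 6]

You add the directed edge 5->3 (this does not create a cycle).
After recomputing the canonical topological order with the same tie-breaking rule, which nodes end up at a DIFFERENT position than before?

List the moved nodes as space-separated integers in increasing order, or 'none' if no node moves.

Answer: 0 3 5

Derivation:
Old toposort: [2, 1, 3, 5, 0, 4, 6]
Added edge 5->3
Recompute Kahn (smallest-id tiebreak):
  initial in-degrees: [2, 1, 0, 1, 3, 0, 2]
  ready (indeg=0): [2, 5]
  pop 2: indeg[0]->1; indeg[1]->0; indeg[4]->2; indeg[6]->1 | ready=[1, 5] | order so far=[2]
  pop 1: no out-edges | ready=[5] | order so far=[2, 1]
  pop 5: indeg[0]->0; indeg[3]->0; indeg[4]->1 | ready=[0, 3] | order so far=[2, 1, 5]
  pop 0: indeg[6]->0 | ready=[3, 6] | order so far=[2, 1, 5, 0]
  pop 3: indeg[4]->0 | ready=[4, 6] | order so far=[2, 1, 5, 0, 3]
  pop 4: no out-edges | ready=[6] | order so far=[2, 1, 5, 0, 3, 4]
  pop 6: no out-edges | ready=[] | order so far=[2, 1, 5, 0, 3, 4, 6]
New canonical toposort: [2, 1, 5, 0, 3, 4, 6]
Compare positions:
  Node 0: index 4 -> 3 (moved)
  Node 1: index 1 -> 1 (same)
  Node 2: index 0 -> 0 (same)
  Node 3: index 2 -> 4 (moved)
  Node 4: index 5 -> 5 (same)
  Node 5: index 3 -> 2 (moved)
  Node 6: index 6 -> 6 (same)
Nodes that changed position: 0 3 5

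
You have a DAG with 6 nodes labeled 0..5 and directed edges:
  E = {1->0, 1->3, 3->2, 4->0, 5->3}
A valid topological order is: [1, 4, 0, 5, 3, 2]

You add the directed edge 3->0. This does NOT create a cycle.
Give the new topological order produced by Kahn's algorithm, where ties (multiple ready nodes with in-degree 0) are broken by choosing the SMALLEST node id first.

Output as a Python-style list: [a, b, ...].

Old toposort: [1, 4, 0, 5, 3, 2]
Added edge: 3->0
Position of 3 (4) > position of 0 (2). Must reorder: 3 must now come before 0.
Run Kahn's algorithm (break ties by smallest node id):
  initial in-degrees: [3, 0, 1, 2, 0, 0]
  ready (indeg=0): [1, 4, 5]
  pop 1: indeg[0]->2; indeg[3]->1 | ready=[4, 5] | order so far=[1]
  pop 4: indeg[0]->1 | ready=[5] | order so far=[1, 4]
  pop 5: indeg[3]->0 | ready=[3] | order so far=[1, 4, 5]
  pop 3: indeg[0]->0; indeg[2]->0 | ready=[0, 2] | order so far=[1, 4, 5, 3]
  pop 0: no out-edges | ready=[2] | order so far=[1, 4, 5, 3, 0]
  pop 2: no out-edges | ready=[] | order so far=[1, 4, 5, 3, 0, 2]
  Result: [1, 4, 5, 3, 0, 2]

Answer: [1, 4, 5, 3, 0, 2]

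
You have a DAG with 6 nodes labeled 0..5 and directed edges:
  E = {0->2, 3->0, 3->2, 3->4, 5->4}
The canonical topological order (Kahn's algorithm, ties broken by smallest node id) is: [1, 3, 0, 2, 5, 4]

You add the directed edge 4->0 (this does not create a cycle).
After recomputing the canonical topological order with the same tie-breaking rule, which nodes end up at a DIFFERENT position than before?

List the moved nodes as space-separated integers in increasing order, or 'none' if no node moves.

Old toposort: [1, 3, 0, 2, 5, 4]
Added edge 4->0
Recompute Kahn (smallest-id tiebreak):
  initial in-degrees: [2, 0, 2, 0, 2, 0]
  ready (indeg=0): [1, 3, 5]
  pop 1: no out-edges | ready=[3, 5] | order so far=[1]
  pop 3: indeg[0]->1; indeg[2]->1; indeg[4]->1 | ready=[5] | order so far=[1, 3]
  pop 5: indeg[4]->0 | ready=[4] | order so far=[1, 3, 5]
  pop 4: indeg[0]->0 | ready=[0] | order so far=[1, 3, 5, 4]
  pop 0: indeg[2]->0 | ready=[2] | order so far=[1, 3, 5, 4, 0]
  pop 2: no out-edges | ready=[] | order so far=[1, 3, 5, 4, 0, 2]
New canonical toposort: [1, 3, 5, 4, 0, 2]
Compare positions:
  Node 0: index 2 -> 4 (moved)
  Node 1: index 0 -> 0 (same)
  Node 2: index 3 -> 5 (moved)
  Node 3: index 1 -> 1 (same)
  Node 4: index 5 -> 3 (moved)
  Node 5: index 4 -> 2 (moved)
Nodes that changed position: 0 2 4 5

Answer: 0 2 4 5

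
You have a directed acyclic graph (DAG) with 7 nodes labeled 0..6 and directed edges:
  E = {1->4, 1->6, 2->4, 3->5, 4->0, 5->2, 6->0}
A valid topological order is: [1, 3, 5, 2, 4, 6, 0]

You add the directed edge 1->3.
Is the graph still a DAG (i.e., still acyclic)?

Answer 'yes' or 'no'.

Answer: yes

Derivation:
Given toposort: [1, 3, 5, 2, 4, 6, 0]
Position of 1: index 0; position of 3: index 1
New edge 1->3: forward
Forward edge: respects the existing order. Still a DAG, same toposort still valid.
Still a DAG? yes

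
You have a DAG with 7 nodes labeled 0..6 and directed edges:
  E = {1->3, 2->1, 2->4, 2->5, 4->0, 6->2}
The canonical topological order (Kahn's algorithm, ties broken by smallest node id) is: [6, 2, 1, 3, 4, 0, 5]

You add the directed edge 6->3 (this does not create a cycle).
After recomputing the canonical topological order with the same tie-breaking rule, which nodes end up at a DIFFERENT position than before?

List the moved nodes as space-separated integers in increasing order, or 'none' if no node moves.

Old toposort: [6, 2, 1, 3, 4, 0, 5]
Added edge 6->3
Recompute Kahn (smallest-id tiebreak):
  initial in-degrees: [1, 1, 1, 2, 1, 1, 0]
  ready (indeg=0): [6]
  pop 6: indeg[2]->0; indeg[3]->1 | ready=[2] | order so far=[6]
  pop 2: indeg[1]->0; indeg[4]->0; indeg[5]->0 | ready=[1, 4, 5] | order so far=[6, 2]
  pop 1: indeg[3]->0 | ready=[3, 4, 5] | order so far=[6, 2, 1]
  pop 3: no out-edges | ready=[4, 5] | order so far=[6, 2, 1, 3]
  pop 4: indeg[0]->0 | ready=[0, 5] | order so far=[6, 2, 1, 3, 4]
  pop 0: no out-edges | ready=[5] | order so far=[6, 2, 1, 3, 4, 0]
  pop 5: no out-edges | ready=[] | order so far=[6, 2, 1, 3, 4, 0, 5]
New canonical toposort: [6, 2, 1, 3, 4, 0, 5]
Compare positions:
  Node 0: index 5 -> 5 (same)
  Node 1: index 2 -> 2 (same)
  Node 2: index 1 -> 1 (same)
  Node 3: index 3 -> 3 (same)
  Node 4: index 4 -> 4 (same)
  Node 5: index 6 -> 6 (same)
  Node 6: index 0 -> 0 (same)
Nodes that changed position: none

Answer: none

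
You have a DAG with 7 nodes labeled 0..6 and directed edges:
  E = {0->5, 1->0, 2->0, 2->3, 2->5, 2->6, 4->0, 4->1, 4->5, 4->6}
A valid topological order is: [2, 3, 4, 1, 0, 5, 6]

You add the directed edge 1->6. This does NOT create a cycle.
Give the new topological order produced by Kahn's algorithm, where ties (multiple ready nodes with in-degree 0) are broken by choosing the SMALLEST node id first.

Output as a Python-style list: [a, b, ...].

Old toposort: [2, 3, 4, 1, 0, 5, 6]
Added edge: 1->6
Position of 1 (3) < position of 6 (6). Old order still valid.
Run Kahn's algorithm (break ties by smallest node id):
  initial in-degrees: [3, 1, 0, 1, 0, 3, 3]
  ready (indeg=0): [2, 4]
  pop 2: indeg[0]->2; indeg[3]->0; indeg[5]->2; indeg[6]->2 | ready=[3, 4] | order so far=[2]
  pop 3: no out-edges | ready=[4] | order so far=[2, 3]
  pop 4: indeg[0]->1; indeg[1]->0; indeg[5]->1; indeg[6]->1 | ready=[1] | order so far=[2, 3, 4]
  pop 1: indeg[0]->0; indeg[6]->0 | ready=[0, 6] | order so far=[2, 3, 4, 1]
  pop 0: indeg[5]->0 | ready=[5, 6] | order so far=[2, 3, 4, 1, 0]
  pop 5: no out-edges | ready=[6] | order so far=[2, 3, 4, 1, 0, 5]
  pop 6: no out-edges | ready=[] | order so far=[2, 3, 4, 1, 0, 5, 6]
  Result: [2, 3, 4, 1, 0, 5, 6]

Answer: [2, 3, 4, 1, 0, 5, 6]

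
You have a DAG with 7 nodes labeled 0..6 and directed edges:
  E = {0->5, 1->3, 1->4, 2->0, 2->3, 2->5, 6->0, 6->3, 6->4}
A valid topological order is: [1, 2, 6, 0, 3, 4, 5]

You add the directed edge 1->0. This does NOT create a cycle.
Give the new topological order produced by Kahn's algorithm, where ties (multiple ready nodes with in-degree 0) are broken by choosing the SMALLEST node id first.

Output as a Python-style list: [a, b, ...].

Answer: [1, 2, 6, 0, 3, 4, 5]

Derivation:
Old toposort: [1, 2, 6, 0, 3, 4, 5]
Added edge: 1->0
Position of 1 (0) < position of 0 (3). Old order still valid.
Run Kahn's algorithm (break ties by smallest node id):
  initial in-degrees: [3, 0, 0, 3, 2, 2, 0]
  ready (indeg=0): [1, 2, 6]
  pop 1: indeg[0]->2; indeg[3]->2; indeg[4]->1 | ready=[2, 6] | order so far=[1]
  pop 2: indeg[0]->1; indeg[3]->1; indeg[5]->1 | ready=[6] | order so far=[1, 2]
  pop 6: indeg[0]->0; indeg[3]->0; indeg[4]->0 | ready=[0, 3, 4] | order so far=[1, 2, 6]
  pop 0: indeg[5]->0 | ready=[3, 4, 5] | order so far=[1, 2, 6, 0]
  pop 3: no out-edges | ready=[4, 5] | order so far=[1, 2, 6, 0, 3]
  pop 4: no out-edges | ready=[5] | order so far=[1, 2, 6, 0, 3, 4]
  pop 5: no out-edges | ready=[] | order so far=[1, 2, 6, 0, 3, 4, 5]
  Result: [1, 2, 6, 0, 3, 4, 5]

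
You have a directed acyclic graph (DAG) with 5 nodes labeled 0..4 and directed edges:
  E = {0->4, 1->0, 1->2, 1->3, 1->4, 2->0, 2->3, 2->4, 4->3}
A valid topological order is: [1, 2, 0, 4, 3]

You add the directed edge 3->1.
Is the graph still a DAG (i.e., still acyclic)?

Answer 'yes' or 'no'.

Given toposort: [1, 2, 0, 4, 3]
Position of 3: index 4; position of 1: index 0
New edge 3->1: backward (u after v in old order)
Backward edge: old toposort is now invalid. Check if this creates a cycle.
Does 1 already reach 3? Reachable from 1: [0, 1, 2, 3, 4]. YES -> cycle!
Still a DAG? no

Answer: no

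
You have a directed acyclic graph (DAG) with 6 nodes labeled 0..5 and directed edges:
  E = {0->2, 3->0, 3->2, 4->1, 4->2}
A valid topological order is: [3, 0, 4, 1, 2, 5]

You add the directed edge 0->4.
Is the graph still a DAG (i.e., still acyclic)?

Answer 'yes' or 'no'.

Answer: yes

Derivation:
Given toposort: [3, 0, 4, 1, 2, 5]
Position of 0: index 1; position of 4: index 2
New edge 0->4: forward
Forward edge: respects the existing order. Still a DAG, same toposort still valid.
Still a DAG? yes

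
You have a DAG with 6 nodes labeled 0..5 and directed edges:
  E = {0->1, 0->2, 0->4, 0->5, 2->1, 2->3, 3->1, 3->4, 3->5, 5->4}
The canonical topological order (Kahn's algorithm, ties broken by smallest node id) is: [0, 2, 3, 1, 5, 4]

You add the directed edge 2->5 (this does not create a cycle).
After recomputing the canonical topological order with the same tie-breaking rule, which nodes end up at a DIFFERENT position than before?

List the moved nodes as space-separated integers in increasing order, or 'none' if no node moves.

Old toposort: [0, 2, 3, 1, 5, 4]
Added edge 2->5
Recompute Kahn (smallest-id tiebreak):
  initial in-degrees: [0, 3, 1, 1, 3, 3]
  ready (indeg=0): [0]
  pop 0: indeg[1]->2; indeg[2]->0; indeg[4]->2; indeg[5]->2 | ready=[2] | order so far=[0]
  pop 2: indeg[1]->1; indeg[3]->0; indeg[5]->1 | ready=[3] | order so far=[0, 2]
  pop 3: indeg[1]->0; indeg[4]->1; indeg[5]->0 | ready=[1, 5] | order so far=[0, 2, 3]
  pop 1: no out-edges | ready=[5] | order so far=[0, 2, 3, 1]
  pop 5: indeg[4]->0 | ready=[4] | order so far=[0, 2, 3, 1, 5]
  pop 4: no out-edges | ready=[] | order so far=[0, 2, 3, 1, 5, 4]
New canonical toposort: [0, 2, 3, 1, 5, 4]
Compare positions:
  Node 0: index 0 -> 0 (same)
  Node 1: index 3 -> 3 (same)
  Node 2: index 1 -> 1 (same)
  Node 3: index 2 -> 2 (same)
  Node 4: index 5 -> 5 (same)
  Node 5: index 4 -> 4 (same)
Nodes that changed position: none

Answer: none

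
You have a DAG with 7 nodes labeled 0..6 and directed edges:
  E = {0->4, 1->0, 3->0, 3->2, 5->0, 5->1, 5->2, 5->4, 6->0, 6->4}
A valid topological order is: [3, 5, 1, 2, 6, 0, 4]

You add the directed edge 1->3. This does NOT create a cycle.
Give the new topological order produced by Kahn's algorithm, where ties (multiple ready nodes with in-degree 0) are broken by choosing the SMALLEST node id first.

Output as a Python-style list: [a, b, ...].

Answer: [5, 1, 3, 2, 6, 0, 4]

Derivation:
Old toposort: [3, 5, 1, 2, 6, 0, 4]
Added edge: 1->3
Position of 1 (2) > position of 3 (0). Must reorder: 1 must now come before 3.
Run Kahn's algorithm (break ties by smallest node id):
  initial in-degrees: [4, 1, 2, 1, 3, 0, 0]
  ready (indeg=0): [5, 6]
  pop 5: indeg[0]->3; indeg[1]->0; indeg[2]->1; indeg[4]->2 | ready=[1, 6] | order so far=[5]
  pop 1: indeg[0]->2; indeg[3]->0 | ready=[3, 6] | order so far=[5, 1]
  pop 3: indeg[0]->1; indeg[2]->0 | ready=[2, 6] | order so far=[5, 1, 3]
  pop 2: no out-edges | ready=[6] | order so far=[5, 1, 3, 2]
  pop 6: indeg[0]->0; indeg[4]->1 | ready=[0] | order so far=[5, 1, 3, 2, 6]
  pop 0: indeg[4]->0 | ready=[4] | order so far=[5, 1, 3, 2, 6, 0]
  pop 4: no out-edges | ready=[] | order so far=[5, 1, 3, 2, 6, 0, 4]
  Result: [5, 1, 3, 2, 6, 0, 4]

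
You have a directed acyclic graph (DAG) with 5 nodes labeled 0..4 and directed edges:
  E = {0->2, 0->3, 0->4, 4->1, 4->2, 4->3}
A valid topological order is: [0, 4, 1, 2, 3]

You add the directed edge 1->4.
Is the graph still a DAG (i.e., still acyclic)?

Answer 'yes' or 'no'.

Answer: no

Derivation:
Given toposort: [0, 4, 1, 2, 3]
Position of 1: index 2; position of 4: index 1
New edge 1->4: backward (u after v in old order)
Backward edge: old toposort is now invalid. Check if this creates a cycle.
Does 4 already reach 1? Reachable from 4: [1, 2, 3, 4]. YES -> cycle!
Still a DAG? no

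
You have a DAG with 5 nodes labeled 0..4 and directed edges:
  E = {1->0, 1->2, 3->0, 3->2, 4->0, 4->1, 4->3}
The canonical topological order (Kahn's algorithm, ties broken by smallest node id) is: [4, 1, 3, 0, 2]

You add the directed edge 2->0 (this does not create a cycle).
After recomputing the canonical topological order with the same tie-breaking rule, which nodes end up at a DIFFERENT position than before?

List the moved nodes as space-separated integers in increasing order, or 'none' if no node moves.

Old toposort: [4, 1, 3, 0, 2]
Added edge 2->0
Recompute Kahn (smallest-id tiebreak):
  initial in-degrees: [4, 1, 2, 1, 0]
  ready (indeg=0): [4]
  pop 4: indeg[0]->3; indeg[1]->0; indeg[3]->0 | ready=[1, 3] | order so far=[4]
  pop 1: indeg[0]->2; indeg[2]->1 | ready=[3] | order so far=[4, 1]
  pop 3: indeg[0]->1; indeg[2]->0 | ready=[2] | order so far=[4, 1, 3]
  pop 2: indeg[0]->0 | ready=[0] | order so far=[4, 1, 3, 2]
  pop 0: no out-edges | ready=[] | order so far=[4, 1, 3, 2, 0]
New canonical toposort: [4, 1, 3, 2, 0]
Compare positions:
  Node 0: index 3 -> 4 (moved)
  Node 1: index 1 -> 1 (same)
  Node 2: index 4 -> 3 (moved)
  Node 3: index 2 -> 2 (same)
  Node 4: index 0 -> 0 (same)
Nodes that changed position: 0 2

Answer: 0 2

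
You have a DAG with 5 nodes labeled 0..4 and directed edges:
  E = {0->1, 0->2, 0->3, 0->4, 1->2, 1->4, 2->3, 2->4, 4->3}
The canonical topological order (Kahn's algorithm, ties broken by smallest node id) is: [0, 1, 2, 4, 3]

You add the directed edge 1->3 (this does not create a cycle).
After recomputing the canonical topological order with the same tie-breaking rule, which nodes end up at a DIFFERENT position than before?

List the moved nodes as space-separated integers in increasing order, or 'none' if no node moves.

Old toposort: [0, 1, 2, 4, 3]
Added edge 1->3
Recompute Kahn (smallest-id tiebreak):
  initial in-degrees: [0, 1, 2, 4, 3]
  ready (indeg=0): [0]
  pop 0: indeg[1]->0; indeg[2]->1; indeg[3]->3; indeg[4]->2 | ready=[1] | order so far=[0]
  pop 1: indeg[2]->0; indeg[3]->2; indeg[4]->1 | ready=[2] | order so far=[0, 1]
  pop 2: indeg[3]->1; indeg[4]->0 | ready=[4] | order so far=[0, 1, 2]
  pop 4: indeg[3]->0 | ready=[3] | order so far=[0, 1, 2, 4]
  pop 3: no out-edges | ready=[] | order so far=[0, 1, 2, 4, 3]
New canonical toposort: [0, 1, 2, 4, 3]
Compare positions:
  Node 0: index 0 -> 0 (same)
  Node 1: index 1 -> 1 (same)
  Node 2: index 2 -> 2 (same)
  Node 3: index 4 -> 4 (same)
  Node 4: index 3 -> 3 (same)
Nodes that changed position: none

Answer: none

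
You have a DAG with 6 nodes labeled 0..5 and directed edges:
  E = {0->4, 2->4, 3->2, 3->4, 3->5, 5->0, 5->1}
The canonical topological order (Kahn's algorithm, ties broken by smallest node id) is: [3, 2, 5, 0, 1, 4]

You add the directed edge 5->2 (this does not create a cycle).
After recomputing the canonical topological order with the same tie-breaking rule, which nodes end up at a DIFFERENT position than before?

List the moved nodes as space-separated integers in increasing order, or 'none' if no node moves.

Answer: 0 1 2 5

Derivation:
Old toposort: [3, 2, 5, 0, 1, 4]
Added edge 5->2
Recompute Kahn (smallest-id tiebreak):
  initial in-degrees: [1, 1, 2, 0, 3, 1]
  ready (indeg=0): [3]
  pop 3: indeg[2]->1; indeg[4]->2; indeg[5]->0 | ready=[5] | order so far=[3]
  pop 5: indeg[0]->0; indeg[1]->0; indeg[2]->0 | ready=[0, 1, 2] | order so far=[3, 5]
  pop 0: indeg[4]->1 | ready=[1, 2] | order so far=[3, 5, 0]
  pop 1: no out-edges | ready=[2] | order so far=[3, 5, 0, 1]
  pop 2: indeg[4]->0 | ready=[4] | order so far=[3, 5, 0, 1, 2]
  pop 4: no out-edges | ready=[] | order so far=[3, 5, 0, 1, 2, 4]
New canonical toposort: [3, 5, 0, 1, 2, 4]
Compare positions:
  Node 0: index 3 -> 2 (moved)
  Node 1: index 4 -> 3 (moved)
  Node 2: index 1 -> 4 (moved)
  Node 3: index 0 -> 0 (same)
  Node 4: index 5 -> 5 (same)
  Node 5: index 2 -> 1 (moved)
Nodes that changed position: 0 1 2 5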